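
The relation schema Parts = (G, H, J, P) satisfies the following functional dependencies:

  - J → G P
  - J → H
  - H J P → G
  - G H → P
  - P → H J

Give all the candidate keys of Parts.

J; P; GH

{J}⁺: J→GP adds G, P; J→H adds H → {G, H, J, P}.
{P}⁺: P→HJ adds H, J; J→GP adds G → {G, H, J, P}.
{G, H}⁺: GH→P adds P; P→HJ adds J → {G, H, J, P}. Minimal: {H}⁺ = {H}; {G}⁺ = {G} — none reach the full schema.
Any other superkey contains one of these as a subset, so there are no further candidate keys.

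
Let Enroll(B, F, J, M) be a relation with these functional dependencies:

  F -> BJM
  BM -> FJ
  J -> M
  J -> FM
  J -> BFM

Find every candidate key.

{F}⁺: F→BJM adds B, J, M → {B, F, J, M}.
{J}⁺: J→M adds M; J→FM adds F; J→BFM adds B → {B, F, J, M}.
{B, M}⁺: BM→FJ adds F, J → {B, F, J, M}.
Any other superkey contains one of these as a subset, so there are no further candidate keys.

(F), (J), (B, M)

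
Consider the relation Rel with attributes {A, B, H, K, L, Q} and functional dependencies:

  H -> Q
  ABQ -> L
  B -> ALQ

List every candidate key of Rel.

Attributes B, H, K never appear on any right-hand side, so every candidate key must contain {B, H, K}.
{B, H, K}⁺ = {A, B, H, K, L, Q}, which is all of the schema, so {B, H, K} is the only candidate key.

BHK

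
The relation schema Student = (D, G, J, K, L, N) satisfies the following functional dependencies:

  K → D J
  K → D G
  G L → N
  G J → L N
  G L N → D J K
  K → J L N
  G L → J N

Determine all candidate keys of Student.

{K}⁺: K→DJ adds D, J; K→DG adds G; GJ→LN adds L, N → {D, G, J, K, L, N}.
{G, J}⁺: GJ→LN adds L, N; GLN→DJK adds D, K → {D, G, J, K, L, N}. Minimal: {J}⁺ = {J}; {G}⁺ = {G} — none reach the full schema.
{G, L}⁺: GL→N adds N; GLN→DJK adds D, J, K → {D, G, J, K, L, N}. Minimal: {L}⁺ = {L}; {G}⁺ = {G} — none reach the full schema.
Any other superkey contains one of these as a subset, so there are no further candidate keys.

K; GJ; GL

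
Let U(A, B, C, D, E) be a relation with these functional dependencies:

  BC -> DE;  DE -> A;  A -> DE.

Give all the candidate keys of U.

{B, C}

Attributes B, C never appear on any right-hand side, so every candidate key must contain {B, C}.
{B, C}⁺ = {A, B, C, D, E}, which is all of the schema, so {B, C} is the only candidate key.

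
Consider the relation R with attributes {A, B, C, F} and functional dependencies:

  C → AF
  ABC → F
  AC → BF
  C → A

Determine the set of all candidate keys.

Attribute C never appears on the right-hand side of any dependency, so C must belong to every candidate key.
{C}⁺ = {A, B, C, F}, which is all of the schema, so {C} is the only candidate key.

{C}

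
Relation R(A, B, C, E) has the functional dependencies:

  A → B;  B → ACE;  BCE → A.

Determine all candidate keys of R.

(A); (B)

{A}⁺: A→B adds B; B→ACE adds C, E → {A, B, C, E}.
{B}⁺: B→ACE adds A, C, E → {A, B, C, E}.
Any other superkey contains one of these as a subset, so there are no further candidate keys.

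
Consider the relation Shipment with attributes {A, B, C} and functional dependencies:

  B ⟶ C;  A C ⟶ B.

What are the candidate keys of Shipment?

AB; AC

Attribute A never appears on the right-hand side of any dependency, so A must belong to every candidate key.
{A}⁺ = {A}, which is not all of the schema, so we must add further attributes.
{A, B}⁺: B→C adds C → {A, B, C}. Minimal: {B}⁺ = {B, C}; {A}⁺ = {A} — none reach the full schema.
{A, C}⁺: AC→B adds B → {A, B, C}. Minimal: {C}⁺ = {C}; {A}⁺ = {A} — none reach the full schema.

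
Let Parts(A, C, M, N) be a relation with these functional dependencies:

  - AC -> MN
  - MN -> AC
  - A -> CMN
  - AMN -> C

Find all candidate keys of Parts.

{A}, {M, N}

{A}⁺: A→CMN adds C, M, N → {A, C, M, N}.
{M, N}⁺: MN→AC adds A, C → {A, C, M, N}. Minimal: {N}⁺ = {N}; {M}⁺ = {M} — none reach the full schema.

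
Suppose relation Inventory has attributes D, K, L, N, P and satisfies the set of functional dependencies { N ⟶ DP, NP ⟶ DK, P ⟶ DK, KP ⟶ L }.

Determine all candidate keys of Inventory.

{N}

Attribute N never appears on the right-hand side of any dependency, so N must belong to every candidate key.
{N}⁺ = {D, K, L, N, P}, which is all of the schema, so {N} is the only candidate key.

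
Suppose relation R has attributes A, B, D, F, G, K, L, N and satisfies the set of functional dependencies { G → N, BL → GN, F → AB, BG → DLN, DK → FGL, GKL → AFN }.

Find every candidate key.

Attribute K never appears on the right-hand side of any dependency, so K must belong to every candidate key.
{K}⁺ = {K}, which is not all of the schema, so we must add further attributes.
{D, K}⁺: DK→FGL adds F, G, L; GKL→AFN adds A, N; F→AB adds B → {A, B, D, F, G, K, L, N}. Minimal: {K}⁺ = {K}; {D}⁺ = {D} — none reach the full schema.
{B, G, K}⁺: G→N adds N; BG→DLN adds D, L; DK→FGL adds F; GKL→AFN adds A → {A, B, D, F, G, K, L, N}. Minimal: {G, K}⁺ = {G, K, N}; {B, K}⁺ = {B, K}; {B, G}⁺ = {B, D, G, L, N} — none reach the full schema.
{B, K, L}⁺: BL→GN adds G, N; BG→DLN adds D; DK→FGL adds F; GKL→AFN adds A → {A, B, D, F, G, K, L, N}. Minimal: {K, L}⁺ = {K, L}; {B, L}⁺ = {B, D, G, L, N}; {B, K}⁺ = {B, K} — none reach the full schema.
{F, G, K}⁺: G→N adds N; F→AB adds A, B; BG→DLN adds D, L → {A, B, D, F, G, K, L, N}. Minimal: {G, K}⁺ = {G, K, N}; {F, K}⁺ = {A, B, F, K}; {F, G}⁺ = {A, B, D, F, G, L, N} — none reach the full schema.
{F, K, L}⁺: F→AB adds A, B; BL→GN adds G, N; BG→DLN adds D → {A, B, D, F, G, K, L, N}. Minimal: {K, L}⁺ = {K, L}; {F, L}⁺ = {A, B, D, F, G, L, N}; {F, K}⁺ = {A, B, F, K} — none reach the full schema.
{G, K, L}⁺: G→N adds N; GKL→AFN adds A, F; F→AB adds B; BG→DLN adds D → {A, B, D, F, G, K, L, N}. Minimal: {K, L}⁺ = {K, L}; {G, L}⁺ = {G, L, N}; {G, K}⁺ = {G, K, N} — none reach the full schema.
Any other superkey contains one of these as a subset, so there are no further candidate keys.

{D, K}; {B, G, K}; {B, K, L}; {F, G, K}; {F, K, L}; {G, K, L}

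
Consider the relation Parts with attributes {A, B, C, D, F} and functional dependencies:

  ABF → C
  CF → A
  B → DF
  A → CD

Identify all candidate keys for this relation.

Attribute B never appears on the right-hand side of any dependency, so B must belong to every candidate key.
{B}⁺ = {B, D, F}, which is not all of the schema, so we must add further attributes.
{A, B}⁺: B→DF adds D, F; A→CD adds C → {A, B, C, D, F}. Minimal: {B}⁺ = {B, D, F}; {A}⁺ = {A, C, D} — none reach the full schema.
{B, C}⁺: B→DF adds D, F; CF→A adds A → {A, B, C, D, F}. Minimal: {C}⁺ = {C}; {B}⁺ = {B, D, F} — none reach the full schema.
Any other superkey contains one of these as a subset, so there are no further candidate keys.

{A, B}; {B, C}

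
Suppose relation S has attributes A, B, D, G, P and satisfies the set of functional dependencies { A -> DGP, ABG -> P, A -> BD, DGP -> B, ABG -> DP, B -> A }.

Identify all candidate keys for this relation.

{A}⁺: A→DGP adds D, G, P; A→BD adds B → {A, B, D, G, P}.
{B}⁺: B→A adds A; A→DGP adds D, G, P → {A, B, D, G, P}.
{D, G, P}⁺: DGP→B adds B; B→A adds A → {A, B, D, G, P}. Minimal: {G, P}⁺ = {G, P}; {D, P}⁺ = {D, P}; {D, G}⁺ = {D, G} — none reach the full schema.

A, B, DGP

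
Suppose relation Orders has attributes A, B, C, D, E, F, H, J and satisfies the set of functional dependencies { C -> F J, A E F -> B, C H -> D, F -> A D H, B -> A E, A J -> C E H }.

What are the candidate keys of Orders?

{C}⁺: C→FJ adds F, J; F→ADH adds A, D, H; AJ→CEH adds E; AEF→B adds B → {A, B, C, D, E, F, H, J}.
{A, J}⁺: AJ→CEH adds C, E, H; C→FJ adds F; AEF→B adds B; CH→D adds D → {A, B, C, D, E, F, H, J}. Minimal: {J}⁺ = {J}; {A}⁺ = {A} — none reach the full schema.
{B, J}⁺: B→AE adds A, E; AJ→CEH adds C, H; C→FJ adds F; CH→D adds D → {A, B, C, D, E, F, H, J}. Minimal: {J}⁺ = {J}; {B}⁺ = {A, B, E} — none reach the full schema.
{F, J}⁺: F→ADH adds A, D, H; AJ→CEH adds C, E; AEF→B adds B → {A, B, C, D, E, F, H, J}. Minimal: {J}⁺ = {J}; {F}⁺ = {A, D, F, H} — none reach the full schema.
Any other superkey contains one of these as a subset, so there are no further candidate keys.

{C}, {A, J}, {B, J}, {F, J}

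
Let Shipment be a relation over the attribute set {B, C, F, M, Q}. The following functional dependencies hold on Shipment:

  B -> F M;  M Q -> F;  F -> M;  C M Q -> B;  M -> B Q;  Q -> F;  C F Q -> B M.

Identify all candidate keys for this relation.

{B, C}, {C, F}, {C, M}, {C, Q}

{B, C}⁺: B→FM adds F, M; M→BQ adds Q → {B, C, F, M, Q}. Minimal: {C}⁺ = {C}; {B}⁺ = {B, F, M, Q} — none reach the full schema.
{C, F}⁺: F→M adds M; M→BQ adds B, Q → {B, C, F, M, Q}. Minimal: {F}⁺ = {B, F, M, Q}; {C}⁺ = {C} — none reach the full schema.
{C, M}⁺: M→BQ adds B, Q; Q→F adds F → {B, C, F, M, Q}. Minimal: {M}⁺ = {B, F, M, Q}; {C}⁺ = {C} — none reach the full schema.
{C, Q}⁺: Q→F adds F; CFQ→BM adds B, M → {B, C, F, M, Q}. Minimal: {Q}⁺ = {B, F, M, Q}; {C}⁺ = {C} — none reach the full schema.
Any other superkey contains one of these as a subset, so there are no further candidate keys.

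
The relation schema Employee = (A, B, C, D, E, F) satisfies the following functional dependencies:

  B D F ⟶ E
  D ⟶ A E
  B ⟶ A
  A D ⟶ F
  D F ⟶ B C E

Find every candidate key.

D

Attribute D never appears on the right-hand side of any dependency, so D must belong to every candidate key.
{D}⁺ = {A, B, C, D, E, F}, which is all of the schema, so {D} is the only candidate key.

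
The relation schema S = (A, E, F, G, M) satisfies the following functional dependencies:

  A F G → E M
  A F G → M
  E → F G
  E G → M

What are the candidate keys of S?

AE, AFG

{A, E}⁺: E→FG adds F, G; EG→M adds M → {A, E, F, G, M}.
{A, F, G}⁺: AFG→EM adds E, M → {A, E, F, G, M}.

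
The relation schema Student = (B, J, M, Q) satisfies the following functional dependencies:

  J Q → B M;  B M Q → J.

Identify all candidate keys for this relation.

{J, Q}; {B, M, Q}

{J, Q}⁺: JQ→BM adds B, M → {B, J, M, Q}.
{B, M, Q}⁺: BMQ→J adds J → {B, J, M, Q}.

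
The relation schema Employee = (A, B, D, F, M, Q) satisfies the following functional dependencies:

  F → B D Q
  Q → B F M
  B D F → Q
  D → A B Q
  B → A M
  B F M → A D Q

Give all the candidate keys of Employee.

{D}, {F}, {Q}

{D}⁺: D→ABQ adds A, B, Q; B→AM adds M; Q→BFM adds F → {A, B, D, F, M, Q}.
{F}⁺: F→BDQ adds B, D, Q; Q→BFM adds M; D→ABQ adds A → {A, B, D, F, M, Q}.
{Q}⁺: Q→BFM adds B, F, M; B→AM adds A; BFM→ADQ adds D → {A, B, D, F, M, Q}.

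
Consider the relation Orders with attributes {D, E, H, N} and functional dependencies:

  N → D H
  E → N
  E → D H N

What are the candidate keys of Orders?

Attribute E never appears on the right-hand side of any dependency, so E must belong to every candidate key.
{E}⁺ = {D, E, H, N}, which is all of the schema, so {E} is the only candidate key.

(E)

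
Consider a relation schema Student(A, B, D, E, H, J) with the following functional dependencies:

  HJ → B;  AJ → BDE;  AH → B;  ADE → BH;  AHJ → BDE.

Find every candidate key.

(A, J)

Attributes A, J never appear on any right-hand side, so every candidate key must contain {A, J}.
{A, J}⁺ = {A, B, D, E, H, J}, which is all of the schema, so {A, J} is the only candidate key.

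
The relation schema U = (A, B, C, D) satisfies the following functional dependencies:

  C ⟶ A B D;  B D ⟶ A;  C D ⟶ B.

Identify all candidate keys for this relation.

{C}

Attribute C never appears on the right-hand side of any dependency, so C must belong to every candidate key.
{C}⁺ = {A, B, C, D}, which is all of the schema, so {C} is the only candidate key.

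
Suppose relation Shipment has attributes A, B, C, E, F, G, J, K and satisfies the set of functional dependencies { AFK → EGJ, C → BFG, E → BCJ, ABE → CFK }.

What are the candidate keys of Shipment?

{A, E}, {A, C, K}, {A, F, K}

Attribute A never appears on the right-hand side of any dependency, so A must belong to every candidate key.
{A}⁺ = {A}, which is not all of the schema, so we must add further attributes.
{A, E}⁺: E→BCJ adds B, C, J; ABE→CFK adds F, K; AFK→EGJ adds G → {A, B, C, E, F, G, J, K}. Minimal: {E}⁺ = {B, C, E, F, G, J}; {A}⁺ = {A} — none reach the full schema.
{A, C, K}⁺: C→BFG adds B, F, G; AFK→EGJ adds E, J → {A, B, C, E, F, G, J, K}. Minimal: {C, K}⁺ = {B, C, F, G, K}; {A, K}⁺ = {A, K}; {A, C}⁺ = {A, B, C, F, G} — none reach the full schema.
{A, F, K}⁺: AFK→EGJ adds E, G, J; E→BCJ adds B, C → {A, B, C, E, F, G, J, K}. Minimal: {F, K}⁺ = {F, K}; {A, K}⁺ = {A, K}; {A, F}⁺ = {A, F} — none reach the full schema.
Any other superkey contains one of these as a subset, so there are no further candidate keys.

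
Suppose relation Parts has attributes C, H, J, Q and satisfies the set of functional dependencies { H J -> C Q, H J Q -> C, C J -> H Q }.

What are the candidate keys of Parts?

{C, J}; {H, J}

Attribute J never appears on the right-hand side of any dependency, so J must belong to every candidate key.
{J}⁺ = {J}, which is not all of the schema, so we must add further attributes.
{C, J}⁺: CJ→HQ adds H, Q → {C, H, J, Q}.
{H, J}⁺: HJ→CQ adds C, Q → {C, H, J, Q}.
Any other superkey contains one of these as a subset, so there are no further candidate keys.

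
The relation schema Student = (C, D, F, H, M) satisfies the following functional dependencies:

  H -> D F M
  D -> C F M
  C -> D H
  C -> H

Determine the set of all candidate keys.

{C}⁺: C→DH adds D, H; H→DFM adds F, M → {C, D, F, H, M}.
{D}⁺: D→CFM adds C, F, M; C→DH adds H → {C, D, F, H, M}.
{H}⁺: H→DFM adds D, F, M; D→CFM adds C → {C, D, F, H, M}.
Any other superkey contains one of these as a subset, so there are no further candidate keys.

C, D, H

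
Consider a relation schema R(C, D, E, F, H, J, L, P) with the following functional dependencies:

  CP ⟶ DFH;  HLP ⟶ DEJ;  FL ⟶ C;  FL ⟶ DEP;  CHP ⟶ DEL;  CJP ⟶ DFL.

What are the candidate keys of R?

(C, P); (F, L)

{C, P}⁺: CP→DFH adds D, F, H; CHP→DEL adds E, L; HLP→DEJ adds J → {C, D, E, F, H, J, L, P}. Minimal: {P}⁺ = {P}; {C}⁺ = {C} — none reach the full schema.
{F, L}⁺: FL→C adds C; FL→DEP adds D, E, P; CP→DFH adds H; HLP→DEJ adds J → {C, D, E, F, H, J, L, P}. Minimal: {L}⁺ = {L}; {F}⁺ = {F} — none reach the full schema.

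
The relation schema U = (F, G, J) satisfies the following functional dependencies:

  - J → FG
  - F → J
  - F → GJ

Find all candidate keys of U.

{F}, {J}

{F}⁺: F→J adds J; F→GJ adds G → {F, G, J}.
{J}⁺: J→FG adds F, G → {F, G, J}.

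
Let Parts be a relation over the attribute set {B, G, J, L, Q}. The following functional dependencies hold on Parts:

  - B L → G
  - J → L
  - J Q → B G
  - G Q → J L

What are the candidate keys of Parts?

Attribute Q never appears on the right-hand side of any dependency, so Q must belong to every candidate key.
{Q}⁺ = {Q}, which is not all of the schema, so we must add further attributes.
{G, Q}⁺: GQ→JL adds J, L; JQ→BG adds B → {B, G, J, L, Q}. Minimal: {Q}⁺ = {Q}; {G}⁺ = {G} — none reach the full schema.
{J, Q}⁺: J→L adds L; JQ→BG adds B, G → {B, G, J, L, Q}. Minimal: {Q}⁺ = {Q}; {J}⁺ = {J, L} — none reach the full schema.
{B, L, Q}⁺: BL→G adds G; GQ→JL adds J → {B, G, J, L, Q}. Minimal: {L, Q}⁺ = {L, Q}; {B, Q}⁺ = {B, Q}; {B, L}⁺ = {B, G, L} — none reach the full schema.

{G, Q}, {J, Q}, {B, L, Q}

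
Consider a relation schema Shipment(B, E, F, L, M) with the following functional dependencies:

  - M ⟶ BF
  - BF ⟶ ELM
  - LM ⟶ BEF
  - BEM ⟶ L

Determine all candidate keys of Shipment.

{M}⁺: M→BF adds B, F; BF→ELM adds E, L → {B, E, F, L, M}.
{B, F}⁺: BF→ELM adds E, L, M → {B, E, F, L, M}.
Any other superkey contains one of these as a subset, so there are no further candidate keys.

(M), (B, F)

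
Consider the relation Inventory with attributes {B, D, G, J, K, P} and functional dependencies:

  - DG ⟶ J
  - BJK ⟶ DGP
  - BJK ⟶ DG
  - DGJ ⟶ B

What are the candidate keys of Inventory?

{B, J, K}, {D, G, K}

Attribute K never appears on the right-hand side of any dependency, so K must belong to every candidate key.
{K}⁺ = {K}, which is not all of the schema, so we must add further attributes.
{B, J, K}⁺: BJK→DGP adds D, G, P → {B, D, G, J, K, P}. Minimal: {J, K}⁺ = {J, K}; {B, K}⁺ = {B, K}; {B, J}⁺ = {B, J} — none reach the full schema.
{D, G, K}⁺: DG→J adds J; DGJ→B adds B; BJK→DGP adds P → {B, D, G, J, K, P}. Minimal: {G, K}⁺ = {G, K}; {D, K}⁺ = {D, K}; {D, G}⁺ = {B, D, G, J} — none reach the full schema.
Any other superkey contains one of these as a subset, so there are no further candidate keys.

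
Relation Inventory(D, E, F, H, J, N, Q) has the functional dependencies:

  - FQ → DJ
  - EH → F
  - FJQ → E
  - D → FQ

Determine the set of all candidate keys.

{D, H, N}, {E, H, N, Q}, {F, H, N, Q}

Attributes H, N never appear on any right-hand side, so every candidate key must contain {H, N}.
{H, N}⁺ = {H, N}, which is not all of the schema, so we must add further attributes.
{D, H, N}⁺: D→FQ adds F, Q; FQ→DJ adds J; FJQ→E adds E → {D, E, F, H, J, N, Q}.
{E, H, N, Q}⁺: EH→F adds F; FQ→DJ adds D, J → {D, E, F, H, J, N, Q}.
{F, H, N, Q}⁺: FQ→DJ adds D, J; FJQ→E adds E → {D, E, F, H, J, N, Q}.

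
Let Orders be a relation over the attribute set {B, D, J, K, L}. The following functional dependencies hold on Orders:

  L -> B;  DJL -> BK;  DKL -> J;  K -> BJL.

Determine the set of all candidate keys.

Attribute D never appears on the right-hand side of any dependency, so D must belong to every candidate key.
{D}⁺ = {D}, which is not all of the schema, so we must add further attributes.
{D, K}⁺: K→BJL adds B, J, L → {B, D, J, K, L}.
{D, J, L}⁺: L→B adds B; DJL→BK adds K → {B, D, J, K, L}.
Any other superkey contains one of these as a subset, so there are no further candidate keys.

DK, DJL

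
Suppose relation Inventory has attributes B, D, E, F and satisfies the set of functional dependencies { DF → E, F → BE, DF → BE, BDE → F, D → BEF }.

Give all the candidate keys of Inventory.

Attribute D never appears on the right-hand side of any dependency, so D must belong to every candidate key.
{D}⁺ = {B, D, E, F}, which is all of the schema, so {D} is the only candidate key.

(D)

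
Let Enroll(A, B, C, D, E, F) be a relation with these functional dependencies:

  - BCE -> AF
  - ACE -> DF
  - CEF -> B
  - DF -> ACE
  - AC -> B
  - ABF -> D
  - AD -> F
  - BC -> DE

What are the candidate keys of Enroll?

AC, AD, BC, DF, ABF, CEF

{A, C}⁺: AC→B adds B; BC→DE adds D, E; BCE→AF adds F → {A, B, C, D, E, F}.
{A, D}⁺: AD→F adds F; DF→ACE adds C, E; AC→B adds B → {A, B, C, D, E, F}.
{B, C}⁺: BC→DE adds D, E; BCE→AF adds A, F → {A, B, C, D, E, F}.
{D, F}⁺: DF→ACE adds A, C, E; AC→B adds B → {A, B, C, D, E, F}.
{A, B, F}⁺: ABF→D adds D; DF→ACE adds C, E → {A, B, C, D, E, F}.
{C, E, F}⁺: CEF→B adds B; BC→DE adds D; BCE→AF adds A → {A, B, C, D, E, F}.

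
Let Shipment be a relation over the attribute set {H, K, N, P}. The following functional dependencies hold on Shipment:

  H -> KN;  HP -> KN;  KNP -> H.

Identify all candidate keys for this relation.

Attribute P never appears on the right-hand side of any dependency, so P must belong to every candidate key.
{P}⁺ = {P}, which is not all of the schema, so we must add further attributes.
{H, P}⁺: H→KN adds K, N → {H, K, N, P}. Minimal: {P}⁺ = {P}; {H}⁺ = {H, K, N} — none reach the full schema.
{K, N, P}⁺: KNP→H adds H → {H, K, N, P}. Minimal: {N, P}⁺ = {N, P}; {K, P}⁺ = {K, P}; {K, N}⁺ = {K, N} — none reach the full schema.

HP, KNP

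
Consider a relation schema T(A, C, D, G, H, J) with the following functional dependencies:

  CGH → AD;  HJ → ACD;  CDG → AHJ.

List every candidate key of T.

(C, D, G), (C, G, H), (G, H, J)

Attribute G never appears on the right-hand side of any dependency, so G must belong to every candidate key.
{G}⁺ = {G}, which is not all of the schema, so we must add further attributes.
{C, D, G}⁺: CDG→AHJ adds A, H, J → {A, C, D, G, H, J}. Minimal: {D, G}⁺ = {D, G}; {C, G}⁺ = {C, G}; {C, D}⁺ = {C, D} — none reach the full schema.
{C, G, H}⁺: CGH→AD adds A, D; CDG→AHJ adds J → {A, C, D, G, H, J}. Minimal: {G, H}⁺ = {G, H}; {C, H}⁺ = {C, H}; {C, G}⁺ = {C, G} — none reach the full schema.
{G, H, J}⁺: HJ→ACD adds A, C, D → {A, C, D, G, H, J}. Minimal: {H, J}⁺ = {A, C, D, H, J}; {G, J}⁺ = {G, J}; {G, H}⁺ = {G, H} — none reach the full schema.
Any other superkey contains one of these as a subset, so there are no further candidate keys.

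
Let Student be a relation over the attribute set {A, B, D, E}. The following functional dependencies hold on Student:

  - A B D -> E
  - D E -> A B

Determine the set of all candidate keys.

Attribute D never appears on the right-hand side of any dependency, so D must belong to every candidate key.
{D}⁺ = {D}, which is not all of the schema, so we must add further attributes.
{D, E}⁺: DE→AB adds A, B → {A, B, D, E}. Minimal: {E}⁺ = {E}; {D}⁺ = {D} — none reach the full schema.
{A, B, D}⁺: ABD→E adds E → {A, B, D, E}. Minimal: {B, D}⁺ = {B, D}; {A, D}⁺ = {A, D}; {A, B}⁺ = {A, B} — none reach the full schema.
Any other superkey contains one of these as a subset, so there are no further candidate keys.

DE; ABD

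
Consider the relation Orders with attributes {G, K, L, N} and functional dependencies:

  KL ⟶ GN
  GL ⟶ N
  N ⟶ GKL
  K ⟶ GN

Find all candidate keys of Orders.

{K}, {N}, {G, L}

{K}⁺: K→GN adds G, N; N→GKL adds L → {G, K, L, N}.
{N}⁺: N→GKL adds G, K, L → {G, K, L, N}.
{G, L}⁺: GL→N adds N; N→GKL adds K → {G, K, L, N}. Minimal: {L}⁺ = {L}; {G}⁺ = {G} — none reach the full schema.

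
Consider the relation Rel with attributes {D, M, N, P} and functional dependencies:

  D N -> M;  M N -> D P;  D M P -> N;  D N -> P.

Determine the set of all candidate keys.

{D, N}, {M, N}, {D, M, P}

{D, N}⁺: DN→M adds M; MN→DP adds P → {D, M, N, P}.
{M, N}⁺: MN→DP adds D, P → {D, M, N, P}.
{D, M, P}⁺: DMP→N adds N → {D, M, N, P}.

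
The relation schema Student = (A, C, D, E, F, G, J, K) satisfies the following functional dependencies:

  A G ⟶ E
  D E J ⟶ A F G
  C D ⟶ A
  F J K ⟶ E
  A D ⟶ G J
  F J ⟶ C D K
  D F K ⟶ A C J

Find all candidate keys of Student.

{A, D}⁺: AD→GJ adds G, J; AG→E adds E; DEJ→AFG adds F; FJ→CDK adds C, K → {A, C, D, E, F, G, J, K}.
{C, D}⁺: CD→A adds A; AD→GJ adds G, J; AG→E adds E; DEJ→AFG adds F; FJ→CDK adds K → {A, C, D, E, F, G, J, K}.
{F, J}⁺: FJ→CDK adds C, D, K; DFK→ACJ adds A; FJK→E adds E; AD→GJ adds G → {A, C, D, E, F, G, J, K}.
{D, E, J}⁺: DEJ→AFG adds A, F, G; FJ→CDK adds C, K → {A, C, D, E, F, G, J, K}.
{D, F, K}⁺: DFK→ACJ adds A, C, J; FJK→E adds E; AD→GJ adds G → {A, C, D, E, F, G, J, K}.
Any other superkey contains one of these as a subset, so there are no further candidate keys.

{A, D}, {C, D}, {F, J}, {D, E, J}, {D, F, K}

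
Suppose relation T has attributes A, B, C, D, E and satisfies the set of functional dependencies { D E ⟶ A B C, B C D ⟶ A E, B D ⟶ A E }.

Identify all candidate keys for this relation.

Attribute D never appears on the right-hand side of any dependency, so D must belong to every candidate key.
{D}⁺ = {D}, which is not all of the schema, so we must add further attributes.
{B, D}⁺: BD→AE adds A, E; DE→ABC adds C → {A, B, C, D, E}. Minimal: {D}⁺ = {D}; {B}⁺ = {B} — none reach the full schema.
{D, E}⁺: DE→ABC adds A, B, C → {A, B, C, D, E}. Minimal: {E}⁺ = {E}; {D}⁺ = {D} — none reach the full schema.

BD; DE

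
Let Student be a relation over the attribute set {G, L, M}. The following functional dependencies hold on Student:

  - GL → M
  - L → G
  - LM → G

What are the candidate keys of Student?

Attribute L never appears on the right-hand side of any dependency, so L must belong to every candidate key.
{L}⁺ = {G, L, M}, which is all of the schema, so {L} is the only candidate key.

{L}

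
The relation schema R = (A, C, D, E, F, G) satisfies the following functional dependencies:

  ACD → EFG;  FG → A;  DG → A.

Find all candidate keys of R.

{A, C, D}, {C, D, G}

Attributes C, D never appear on any right-hand side, so every candidate key must contain {C, D}.
{C, D}⁺ = {C, D}, which is not all of the schema, so we must add further attributes.
{A, C, D}⁺: ACD→EFG adds E, F, G → {A, C, D, E, F, G}. Minimal: {C, D}⁺ = {C, D}; {A, D}⁺ = {A, D}; {A, C}⁺ = {A, C} — none reach the full schema.
{C, D, G}⁺: DG→A adds A; ACD→EFG adds E, F → {A, C, D, E, F, G}. Minimal: {D, G}⁺ = {A, D, G}; {C, G}⁺ = {C, G}; {C, D}⁺ = {C, D} — none reach the full schema.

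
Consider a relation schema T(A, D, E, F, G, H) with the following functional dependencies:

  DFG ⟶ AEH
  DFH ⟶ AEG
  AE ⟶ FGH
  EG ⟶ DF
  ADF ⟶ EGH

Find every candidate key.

(A, E), (E, G), (A, D, F), (D, F, G), (D, F, H)

{A, E}⁺: AE→FGH adds F, G, H; EG→DF adds D → {A, D, E, F, G, H}.
{E, G}⁺: EG→DF adds D, F; DFG→AEH adds A, H → {A, D, E, F, G, H}.
{A, D, F}⁺: ADF→EGH adds E, G, H → {A, D, E, F, G, H}.
{D, F, G}⁺: DFG→AEH adds A, E, H → {A, D, E, F, G, H}.
{D, F, H}⁺: DFH→AEG adds A, E, G → {A, D, E, F, G, H}.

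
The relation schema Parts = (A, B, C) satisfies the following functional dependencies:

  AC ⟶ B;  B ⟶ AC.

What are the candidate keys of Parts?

{B}, {A, C}

{B}⁺: B→AC adds A, C → {A, B, C}.
{A, C}⁺: AC→B adds B → {A, B, C}. Minimal: {C}⁺ = {C}; {A}⁺ = {A} — none reach the full schema.
Any other superkey contains one of these as a subset, so there are no further candidate keys.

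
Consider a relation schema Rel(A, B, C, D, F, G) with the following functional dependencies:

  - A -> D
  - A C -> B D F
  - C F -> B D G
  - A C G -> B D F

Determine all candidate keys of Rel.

(A, C)

Attributes A, C never appear on any right-hand side, so every candidate key must contain {A, C}.
{A, C}⁺ = {A, B, C, D, F, G}, which is all of the schema, so {A, C} is the only candidate key.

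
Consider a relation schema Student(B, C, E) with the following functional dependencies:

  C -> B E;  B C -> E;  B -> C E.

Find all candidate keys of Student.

{B}⁺: B→CE adds C, E → {B, C, E}.
{C}⁺: C→BE adds B, E → {B, C, E}.
Any other superkey contains one of these as a subset, so there are no further candidate keys.

B, C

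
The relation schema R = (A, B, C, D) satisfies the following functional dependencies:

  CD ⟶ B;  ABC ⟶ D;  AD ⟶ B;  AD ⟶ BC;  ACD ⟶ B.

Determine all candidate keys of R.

Attribute A never appears on the right-hand side of any dependency, so A must belong to every candidate key.
{A}⁺ = {A}, which is not all of the schema, so we must add further attributes.
{A, D}⁺: AD→B adds B; AD→BC adds C → {A, B, C, D}. Minimal: {D}⁺ = {D}; {A}⁺ = {A} — none reach the full schema.
{A, B, C}⁺: ABC→D adds D → {A, B, C, D}. Minimal: {B, C}⁺ = {B, C}; {A, C}⁺ = {A, C}; {A, B}⁺ = {A, B} — none reach the full schema.

AD, ABC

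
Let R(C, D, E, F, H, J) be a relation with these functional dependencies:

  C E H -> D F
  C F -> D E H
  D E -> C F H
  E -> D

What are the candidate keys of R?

Attribute J never appears on the right-hand side of any dependency, so J must belong to every candidate key.
{J}⁺ = {J}, which is not all of the schema, so we must add further attributes.
{E, J}⁺: E→D adds D; DE→CFH adds C, F, H → {C, D, E, F, H, J}.
{C, F, J}⁺: CF→DEH adds D, E, H → {C, D, E, F, H, J}.

{E, J}, {C, F, J}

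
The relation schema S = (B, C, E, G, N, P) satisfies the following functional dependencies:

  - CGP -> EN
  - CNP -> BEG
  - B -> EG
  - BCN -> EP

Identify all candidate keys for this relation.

{B, C, N}, {B, C, P}, {C, G, P}, {C, N, P}

Attribute C never appears on the right-hand side of any dependency, so C must belong to every candidate key.
{C}⁺ = {C}, which is not all of the schema, so we must add further attributes.
{B, C, N}⁺: B→EG adds E, G; BCN→EP adds P → {B, C, E, G, N, P}. Minimal: {C, N}⁺ = {C, N}; {B, N}⁺ = {B, E, G, N}; {B, C}⁺ = {B, C, E, G} — none reach the full schema.
{B, C, P}⁺: B→EG adds E, G; CGP→EN adds N → {B, C, E, G, N, P}. Minimal: {C, P}⁺ = {C, P}; {B, P}⁺ = {B, E, G, P}; {B, C}⁺ = {B, C, E, G} — none reach the full schema.
{C, G, P}⁺: CGP→EN adds E, N; CNP→BEG adds B → {B, C, E, G, N, P}. Minimal: {G, P}⁺ = {G, P}; {C, P}⁺ = {C, P}; {C, G}⁺ = {C, G} — none reach the full schema.
{C, N, P}⁺: CNP→BEG adds B, E, G → {B, C, E, G, N, P}. Minimal: {N, P}⁺ = {N, P}; {C, P}⁺ = {C, P}; {C, N}⁺ = {C, N} — none reach the full schema.
Any other superkey contains one of these as a subset, so there are no further candidate keys.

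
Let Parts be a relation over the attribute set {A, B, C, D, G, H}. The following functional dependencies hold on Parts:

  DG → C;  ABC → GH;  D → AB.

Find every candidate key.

{C, D}; {D, G}

Attribute D never appears on the right-hand side of any dependency, so D must belong to every candidate key.
{D}⁺ = {A, B, D}, which is not all of the schema, so we must add further attributes.
{C, D}⁺: D→AB adds A, B; ABC→GH adds G, H → {A, B, C, D, G, H}. Minimal: {D}⁺ = {A, B, D}; {C}⁺ = {C} — none reach the full schema.
{D, G}⁺: DG→C adds C; D→AB adds A, B; ABC→GH adds H → {A, B, C, D, G, H}. Minimal: {G}⁺ = {G}; {D}⁺ = {A, B, D} — none reach the full schema.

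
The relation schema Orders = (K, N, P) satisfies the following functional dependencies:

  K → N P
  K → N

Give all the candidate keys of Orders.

(K)

{K}⁺: K→NP adds N, P → {K, N, P}.
No other minimal superkey exists.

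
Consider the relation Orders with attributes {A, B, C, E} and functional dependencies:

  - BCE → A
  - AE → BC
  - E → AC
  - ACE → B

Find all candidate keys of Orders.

{E}

{E}⁺: E→AC adds A, C; ACE→B adds B → {A, B, C, E}.
No other minimal superkey exists.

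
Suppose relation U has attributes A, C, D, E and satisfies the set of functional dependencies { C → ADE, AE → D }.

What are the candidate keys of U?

Attribute C never appears on the right-hand side of any dependency, so C must belong to every candidate key.
{C}⁺ = {A, C, D, E}, which is all of the schema, so {C} is the only candidate key.

C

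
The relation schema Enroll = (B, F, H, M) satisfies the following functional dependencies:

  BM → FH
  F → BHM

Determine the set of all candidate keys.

{F}⁺: F→BHM adds B, H, M → {B, F, H, M}.
{B, M}⁺: BM→FH adds F, H → {B, F, H, M}. Minimal: {M}⁺ = {M}; {B}⁺ = {B} — none reach the full schema.
Any other superkey contains one of these as a subset, so there are no further candidate keys.

(F), (B, M)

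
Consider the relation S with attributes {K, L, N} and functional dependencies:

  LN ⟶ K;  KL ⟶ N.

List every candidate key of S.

{K, L}, {L, N}

Attribute L never appears on the right-hand side of any dependency, so L must belong to every candidate key.
{L}⁺ = {L}, which is not all of the schema, so we must add further attributes.
{K, L}⁺: KL→N adds N → {K, L, N}.
{L, N}⁺: LN→K adds K → {K, L, N}.
Any other superkey contains one of these as a subset, so there are no further candidate keys.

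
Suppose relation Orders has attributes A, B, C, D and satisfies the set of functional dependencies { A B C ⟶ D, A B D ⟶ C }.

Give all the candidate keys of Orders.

Attributes A, B never appear on any right-hand side, so every candidate key must contain {A, B}.
{A, B}⁺ = {A, B}, which is not all of the schema, so we must add further attributes.
{A, B, C}⁺: ABC→D adds D → {A, B, C, D}.
{A, B, D}⁺: ABD→C adds C → {A, B, C, D}.

ABC, ABD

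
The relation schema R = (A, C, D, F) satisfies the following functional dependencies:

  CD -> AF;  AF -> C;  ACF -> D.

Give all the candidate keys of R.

AF, CD

{A, F}⁺: AF→C adds C; ACF→D adds D → {A, C, D, F}. Minimal: {F}⁺ = {F}; {A}⁺ = {A} — none reach the full schema.
{C, D}⁺: CD→AF adds A, F → {A, C, D, F}. Minimal: {D}⁺ = {D}; {C}⁺ = {C} — none reach the full schema.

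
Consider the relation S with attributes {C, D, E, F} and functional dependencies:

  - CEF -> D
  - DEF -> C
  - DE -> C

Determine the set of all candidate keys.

{C, E, F}; {D, E, F}

Attributes E, F never appear on any right-hand side, so every candidate key must contain {E, F}.
{E, F}⁺ = {E, F}, which is not all of the schema, so we must add further attributes.
{C, E, F}⁺: CEF→D adds D → {C, D, E, F}.
{D, E, F}⁺: DEF→C adds C → {C, D, E, F}.
Any other superkey contains one of these as a subset, so there are no further candidate keys.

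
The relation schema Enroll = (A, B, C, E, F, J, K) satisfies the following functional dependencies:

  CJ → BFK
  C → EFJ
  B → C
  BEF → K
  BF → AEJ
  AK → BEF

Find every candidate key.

{B}⁺: B→C adds C; C→EFJ adds E, F, J; BEF→K adds K; BF→AEJ adds A → {A, B, C, E, F, J, K}.
{C}⁺: C→EFJ adds E, F, J; CJ→BFK adds B, K; BF→AEJ adds A → {A, B, C, E, F, J, K}.
{A, K}⁺: AK→BEF adds B, E, F; B→C adds C; BF→AEJ adds J → {A, B, C, E, F, J, K}. Minimal: {K}⁺ = {K}; {A}⁺ = {A} — none reach the full schema.

B; C; AK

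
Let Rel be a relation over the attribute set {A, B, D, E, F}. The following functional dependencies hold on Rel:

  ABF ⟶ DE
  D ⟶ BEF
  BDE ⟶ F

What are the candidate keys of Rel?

{A, D}; {A, B, F}

Attribute A never appears on the right-hand side of any dependency, so A must belong to every candidate key.
{A}⁺ = {A}, which is not all of the schema, so we must add further attributes.
{A, D}⁺: D→BEF adds B, E, F → {A, B, D, E, F}.
{A, B, F}⁺: ABF→DE adds D, E → {A, B, D, E, F}.
Any other superkey contains one of these as a subset, so there are no further candidate keys.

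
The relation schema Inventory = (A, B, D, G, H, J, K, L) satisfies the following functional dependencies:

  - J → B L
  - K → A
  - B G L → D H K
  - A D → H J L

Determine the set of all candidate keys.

GJ; ADG; BGL; DGK

Attribute G never appears on the right-hand side of any dependency, so G must belong to every candidate key.
{G}⁺ = {G}, which is not all of the schema, so we must add further attributes.
{G, J}⁺: J→BL adds B, L; BGL→DHK adds D, H, K; K→A adds A → {A, B, D, G, H, J, K, L}. Minimal: {J}⁺ = {B, J, L}; {G}⁺ = {G} — none reach the full schema.
{A, D, G}⁺: AD→HJL adds H, J, L; J→BL adds B; BGL→DHK adds K → {A, B, D, G, H, J, K, L}. Minimal: {D, G}⁺ = {D, G}; {A, G}⁺ = {A, G}; {A, D}⁺ = {A, B, D, H, J, L} — none reach the full schema.
{B, G, L}⁺: BGL→DHK adds D, H, K; K→A adds A; AD→HJL adds J → {A, B, D, G, H, J, K, L}. Minimal: {G, L}⁺ = {G, L}; {B, L}⁺ = {B, L}; {B, G}⁺ = {B, G} — none reach the full schema.
{D, G, K}⁺: K→A adds A; AD→HJL adds H, J, L; J→BL adds B → {A, B, D, G, H, J, K, L}. Minimal: {G, K}⁺ = {A, G, K}; {D, K}⁺ = {A, B, D, H, J, K, L}; {D, G}⁺ = {D, G} — none reach the full schema.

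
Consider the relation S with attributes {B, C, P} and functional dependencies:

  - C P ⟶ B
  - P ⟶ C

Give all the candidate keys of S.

P

{P}⁺: P→C adds C; CP→B adds B → {B, C, P}.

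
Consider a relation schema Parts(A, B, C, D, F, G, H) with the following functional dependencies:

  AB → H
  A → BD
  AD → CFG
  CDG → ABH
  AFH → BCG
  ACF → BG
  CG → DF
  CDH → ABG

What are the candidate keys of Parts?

(A), (C, G), (C, D, H)

{A}⁺: A→BD adds B, D; AD→CFG adds C, F, G; CDG→ABH adds H → {A, B, C, D, F, G, H}.
{C, G}⁺: CG→DF adds D, F; CDG→ABH adds A, B, H → {A, B, C, D, F, G, H}. Minimal: {G}⁺ = {G}; {C}⁺ = {C} — none reach the full schema.
{C, D, H}⁺: CDH→ABG adds A, B, G; AD→CFG adds F → {A, B, C, D, F, G, H}. Minimal: {D, H}⁺ = {D, H}; {C, H}⁺ = {C, H}; {C, D}⁺ = {C, D} — none reach the full schema.
Any other superkey contains one of these as a subset, so there are no further candidate keys.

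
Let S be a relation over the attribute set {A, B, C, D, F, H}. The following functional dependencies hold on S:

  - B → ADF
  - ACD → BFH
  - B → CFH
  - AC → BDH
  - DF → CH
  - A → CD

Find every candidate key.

(A), (B)

{A}⁺: A→CD adds C, D; ACD→BFH adds B, F, H → {A, B, C, D, F, H}.
{B}⁺: B→ADF adds A, D, F; B→CFH adds C, H → {A, B, C, D, F, H}.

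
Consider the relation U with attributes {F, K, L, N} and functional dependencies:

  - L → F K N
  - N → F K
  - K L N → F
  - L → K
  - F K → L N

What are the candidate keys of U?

{L}; {N}; {F, K}

{L}⁺: L→FKN adds F, K, N → {F, K, L, N}.
{N}⁺: N→FK adds F, K; FK→LN adds L → {F, K, L, N}.
{F, K}⁺: FK→LN adds L, N → {F, K, L, N}. Minimal: {K}⁺ = {K}; {F}⁺ = {F} — none reach the full schema.
Any other superkey contains one of these as a subset, so there are no further candidate keys.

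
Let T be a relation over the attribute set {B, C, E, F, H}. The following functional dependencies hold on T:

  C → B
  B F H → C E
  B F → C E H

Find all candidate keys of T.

{B, F}; {C, F}

Attribute F never appears on the right-hand side of any dependency, so F must belong to every candidate key.
{F}⁺ = {F}, which is not all of the schema, so we must add further attributes.
{B, F}⁺: BF→CEH adds C, E, H → {B, C, E, F, H}.
{C, F}⁺: C→B adds B; BF→CEH adds E, H → {B, C, E, F, H}.
Any other superkey contains one of these as a subset, so there are no further candidate keys.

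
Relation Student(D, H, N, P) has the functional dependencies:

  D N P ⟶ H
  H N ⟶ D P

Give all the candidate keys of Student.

{H, N}, {D, N, P}

Attribute N never appears on the right-hand side of any dependency, so N must belong to every candidate key.
{N}⁺ = {N}, which is not all of the schema, so we must add further attributes.
{H, N}⁺: HN→DP adds D, P → {D, H, N, P}. Minimal: {N}⁺ = {N}; {H}⁺ = {H} — none reach the full schema.
{D, N, P}⁺: DNP→H adds H → {D, H, N, P}. Minimal: {N, P}⁺ = {N, P}; {D, P}⁺ = {D, P}; {D, N}⁺ = {D, N} — none reach the full schema.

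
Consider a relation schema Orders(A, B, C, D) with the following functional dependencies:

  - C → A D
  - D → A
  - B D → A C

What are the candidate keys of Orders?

{B, C}, {B, D}

Attribute B never appears on the right-hand side of any dependency, so B must belong to every candidate key.
{B}⁺ = {B}, which is not all of the schema, so we must add further attributes.
{B, C}⁺: C→AD adds A, D → {A, B, C, D}. Minimal: {C}⁺ = {A, C, D}; {B}⁺ = {B} — none reach the full schema.
{B, D}⁺: D→A adds A; BD→AC adds C → {A, B, C, D}. Minimal: {D}⁺ = {A, D}; {B}⁺ = {B} — none reach the full schema.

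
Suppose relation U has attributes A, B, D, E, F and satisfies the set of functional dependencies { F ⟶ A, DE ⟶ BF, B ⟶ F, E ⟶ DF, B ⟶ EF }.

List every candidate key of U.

(B); (E)

{B}⁺: B→F adds F; B→EF adds E; F→A adds A; E→DF adds D → {A, B, D, E, F}.
{E}⁺: E→DF adds D, F; F→A adds A; DE→BF adds B → {A, B, D, E, F}.
Any other superkey contains one of these as a subset, so there are no further candidate keys.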